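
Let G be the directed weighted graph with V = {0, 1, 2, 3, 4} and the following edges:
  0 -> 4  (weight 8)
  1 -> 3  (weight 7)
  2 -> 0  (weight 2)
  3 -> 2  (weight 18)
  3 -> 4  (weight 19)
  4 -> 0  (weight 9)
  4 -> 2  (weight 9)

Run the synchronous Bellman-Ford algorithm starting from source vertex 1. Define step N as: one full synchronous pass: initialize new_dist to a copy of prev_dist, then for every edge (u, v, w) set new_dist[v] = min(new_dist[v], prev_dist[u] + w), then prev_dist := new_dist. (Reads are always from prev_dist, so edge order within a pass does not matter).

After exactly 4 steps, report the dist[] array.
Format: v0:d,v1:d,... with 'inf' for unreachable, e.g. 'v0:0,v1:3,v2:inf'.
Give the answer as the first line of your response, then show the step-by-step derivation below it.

v0:27,v1:0,v2:25,v3:7,v4:26

step 1: dist = v0:inf,v1:0,v2:inf,v3:7,v4:inf
step 2: dist = v0:inf,v1:0,v2:25,v3:7,v4:26
step 3: dist = v0:27,v1:0,v2:25,v3:7,v4:26
step 4: dist = v0:27,v1:0,v2:25,v3:7,v4:26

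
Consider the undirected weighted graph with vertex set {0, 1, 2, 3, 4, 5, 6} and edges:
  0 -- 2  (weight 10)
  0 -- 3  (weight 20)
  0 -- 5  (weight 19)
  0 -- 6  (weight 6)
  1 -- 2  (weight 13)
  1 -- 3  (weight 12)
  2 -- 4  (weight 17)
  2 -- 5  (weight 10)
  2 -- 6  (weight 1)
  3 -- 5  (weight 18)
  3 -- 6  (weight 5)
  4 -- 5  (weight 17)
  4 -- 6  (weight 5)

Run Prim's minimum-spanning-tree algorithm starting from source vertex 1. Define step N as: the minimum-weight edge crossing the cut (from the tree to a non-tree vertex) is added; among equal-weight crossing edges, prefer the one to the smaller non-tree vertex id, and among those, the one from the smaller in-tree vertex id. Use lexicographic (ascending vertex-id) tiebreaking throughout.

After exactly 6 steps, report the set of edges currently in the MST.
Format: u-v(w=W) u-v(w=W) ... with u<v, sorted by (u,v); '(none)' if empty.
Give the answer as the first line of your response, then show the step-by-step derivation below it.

0-6(w=6) 1-3(w=12) 2-5(w=10) 2-6(w=1) 3-6(w=5) 4-6(w=5)

step 1: add edge 1-3 (w=12); MST = {1-3(w=12)}
step 2: add edge 3-6 (w=5); MST = {1-3(w=12) 3-6(w=5)}
step 3: add edge 2-6 (w=1); MST = {1-3(w=12) 2-6(w=1) 3-6(w=5)}
step 4: add edge 4-6 (w=5); MST = {1-3(w=12) 2-6(w=1) 3-6(w=5) 4-6(w=5)}
step 5: add edge 0-6 (w=6); MST = {0-6(w=6) 1-3(w=12) 2-6(w=1) 3-6(w=5) 4-6(w=5)}
step 6: add edge 2-5 (w=10); MST = {0-6(w=6) 1-3(w=12) 2-5(w=10) 2-6(w=1) 3-6(w=5) 4-6(w=5)}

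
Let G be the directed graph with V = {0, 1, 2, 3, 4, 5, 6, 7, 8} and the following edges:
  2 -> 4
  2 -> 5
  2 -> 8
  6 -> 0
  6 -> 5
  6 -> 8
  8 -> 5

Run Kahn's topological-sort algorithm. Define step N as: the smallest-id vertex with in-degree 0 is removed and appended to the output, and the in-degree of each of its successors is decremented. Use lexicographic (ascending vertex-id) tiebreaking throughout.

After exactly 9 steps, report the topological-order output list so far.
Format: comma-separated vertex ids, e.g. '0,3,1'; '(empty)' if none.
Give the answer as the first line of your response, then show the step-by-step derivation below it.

1,2,3,4,6,0,7,8,5

step 1: output 1; order=[1]; indeg=(1,0,0,0,1,3,0,0,2)
step 2: output 2; order=[1,2]; indeg=(1,0,0,0,0,2,0,0,1)
step 3: output 3; order=[1,2,3]; indeg=(1,0,0,0,0,2,0,0,1)
step 4: output 4; order=[1,2,3,4]; indeg=(1,0,0,0,0,2,0,0,1)
step 5: output 6; order=[1,2,3,4,6]; indeg=(0,0,0,0,0,1,0,0,0)
step 6: output 0; order=[1,2,3,4,6,0]; indeg=(0,0,0,0,0,1,0,0,0)
step 7: output 7; order=[1,2,3,4,6,0,7]; indeg=(0,0,0,0,0,1,0,0,0)
step 8: output 8; order=[1,2,3,4,6,0,7,8]; indeg=(0,0,0,0,0,0,0,0,0)
step 9: output 5; order=[1,2,3,4,6,0,7,8,5]; indeg=(0,0,0,0,0,0,0,0,0)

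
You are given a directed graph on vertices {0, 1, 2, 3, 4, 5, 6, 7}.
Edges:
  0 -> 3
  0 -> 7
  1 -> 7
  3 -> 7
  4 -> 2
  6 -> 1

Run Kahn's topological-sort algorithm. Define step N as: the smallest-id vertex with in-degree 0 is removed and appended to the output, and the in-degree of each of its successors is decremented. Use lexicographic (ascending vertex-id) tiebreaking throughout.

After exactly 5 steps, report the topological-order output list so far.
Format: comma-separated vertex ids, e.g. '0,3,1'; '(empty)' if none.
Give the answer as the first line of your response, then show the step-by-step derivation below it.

0,3,4,2,5

step 1: output 0; order=[0]; indeg=(0,1,1,0,0,0,0,2)
step 2: output 3; order=[0,3]; indeg=(0,1,1,0,0,0,0,1)
step 3: output 4; order=[0,3,4]; indeg=(0,1,0,0,0,0,0,1)
step 4: output 2; order=[0,3,4,2]; indeg=(0,1,0,0,0,0,0,1)
step 5: output 5; order=[0,3,4,2,5]; indeg=(0,1,0,0,0,0,0,1)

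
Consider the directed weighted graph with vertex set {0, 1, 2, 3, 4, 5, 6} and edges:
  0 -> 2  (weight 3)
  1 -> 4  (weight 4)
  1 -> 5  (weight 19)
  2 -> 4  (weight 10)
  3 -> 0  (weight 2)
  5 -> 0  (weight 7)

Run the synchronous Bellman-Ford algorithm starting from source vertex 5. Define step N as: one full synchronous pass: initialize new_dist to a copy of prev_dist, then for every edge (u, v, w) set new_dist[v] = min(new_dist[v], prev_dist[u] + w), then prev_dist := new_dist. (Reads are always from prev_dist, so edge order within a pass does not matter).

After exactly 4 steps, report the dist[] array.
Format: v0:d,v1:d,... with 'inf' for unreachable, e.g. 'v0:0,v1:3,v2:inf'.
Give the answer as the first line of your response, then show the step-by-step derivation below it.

v0:7,v1:inf,v2:10,v3:inf,v4:20,v5:0,v6:inf

step 1: dist = v0:7,v1:inf,v2:inf,v3:inf,v4:inf,v5:0,v6:inf
step 2: dist = v0:7,v1:inf,v2:10,v3:inf,v4:inf,v5:0,v6:inf
step 3: dist = v0:7,v1:inf,v2:10,v3:inf,v4:20,v5:0,v6:inf
step 4: dist = v0:7,v1:inf,v2:10,v3:inf,v4:20,v5:0,v6:inf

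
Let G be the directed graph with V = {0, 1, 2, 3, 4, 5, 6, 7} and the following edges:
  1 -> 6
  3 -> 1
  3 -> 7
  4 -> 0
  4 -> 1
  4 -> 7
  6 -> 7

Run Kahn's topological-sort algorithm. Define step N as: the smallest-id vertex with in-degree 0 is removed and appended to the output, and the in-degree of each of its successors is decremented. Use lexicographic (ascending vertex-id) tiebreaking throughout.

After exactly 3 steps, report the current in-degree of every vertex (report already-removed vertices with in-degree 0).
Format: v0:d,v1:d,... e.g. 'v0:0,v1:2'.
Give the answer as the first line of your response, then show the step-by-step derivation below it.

v0:0,v1:0,v2:0,v3:0,v4:0,v5:0,v6:1,v7:1

step 1: output 2; order=[2]; indeg=(1,2,0,0,0,0,1,3)
step 2: output 3; order=[2,3]; indeg=(1,1,0,0,0,0,1,2)
step 3: output 4; order=[2,3,4]; indeg=(0,0,0,0,0,0,1,1)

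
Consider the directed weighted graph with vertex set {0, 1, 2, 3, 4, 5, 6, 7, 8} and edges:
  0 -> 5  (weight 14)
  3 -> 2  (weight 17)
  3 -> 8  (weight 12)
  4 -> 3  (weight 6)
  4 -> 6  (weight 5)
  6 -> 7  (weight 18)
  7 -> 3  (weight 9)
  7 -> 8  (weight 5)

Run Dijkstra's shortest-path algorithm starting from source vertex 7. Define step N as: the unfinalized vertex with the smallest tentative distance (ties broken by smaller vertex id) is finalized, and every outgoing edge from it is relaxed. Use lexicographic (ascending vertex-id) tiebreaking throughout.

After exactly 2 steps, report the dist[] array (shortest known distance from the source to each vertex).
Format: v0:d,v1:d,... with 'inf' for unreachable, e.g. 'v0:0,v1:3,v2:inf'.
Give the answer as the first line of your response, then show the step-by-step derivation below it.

v0:inf,v1:inf,v2:inf,v3:9,v4:inf,v5:inf,v6:inf,v7:0,v8:5

step 1: dist = v0:inf,v1:inf,v2:inf,v3:9,v4:inf,v5:inf,v6:inf,v7:0,v8:5
step 2: dist = v0:inf,v1:inf,v2:inf,v3:9,v4:inf,v5:inf,v6:inf,v7:0,v8:5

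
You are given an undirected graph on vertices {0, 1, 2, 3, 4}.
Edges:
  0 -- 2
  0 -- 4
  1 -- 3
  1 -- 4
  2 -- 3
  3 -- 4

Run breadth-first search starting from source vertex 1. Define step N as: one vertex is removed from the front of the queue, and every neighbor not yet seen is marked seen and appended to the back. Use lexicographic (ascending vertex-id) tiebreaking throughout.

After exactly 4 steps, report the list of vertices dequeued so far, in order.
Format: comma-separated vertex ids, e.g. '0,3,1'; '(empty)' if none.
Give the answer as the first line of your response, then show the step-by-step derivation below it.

1,3,4,2

step 1: dequeue 1; queue=[3,4]; order=1
step 2: dequeue 3; queue=[4,2]; order=1,3
step 3: dequeue 4; queue=[2,0]; order=1,3,4
step 4: dequeue 2; queue=[0]; order=1,3,4,2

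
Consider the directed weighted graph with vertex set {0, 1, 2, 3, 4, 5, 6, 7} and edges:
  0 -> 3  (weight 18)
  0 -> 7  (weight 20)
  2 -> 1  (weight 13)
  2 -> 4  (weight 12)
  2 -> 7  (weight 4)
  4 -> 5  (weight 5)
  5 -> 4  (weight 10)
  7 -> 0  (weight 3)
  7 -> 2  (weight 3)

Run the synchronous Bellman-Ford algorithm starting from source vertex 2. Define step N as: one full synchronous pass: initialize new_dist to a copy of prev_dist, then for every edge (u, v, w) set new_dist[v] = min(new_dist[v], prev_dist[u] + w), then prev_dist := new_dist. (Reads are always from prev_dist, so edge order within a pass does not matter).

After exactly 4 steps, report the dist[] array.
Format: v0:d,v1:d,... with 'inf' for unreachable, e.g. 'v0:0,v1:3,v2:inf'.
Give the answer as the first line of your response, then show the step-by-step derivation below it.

v0:7,v1:13,v2:0,v3:25,v4:12,v5:17,v6:inf,v7:4

step 1: dist = v0:inf,v1:13,v2:0,v3:inf,v4:12,v5:inf,v6:inf,v7:4
step 2: dist = v0:7,v1:13,v2:0,v3:inf,v4:12,v5:17,v6:inf,v7:4
step 3: dist = v0:7,v1:13,v2:0,v3:25,v4:12,v5:17,v6:inf,v7:4
step 4: dist = v0:7,v1:13,v2:0,v3:25,v4:12,v5:17,v6:inf,v7:4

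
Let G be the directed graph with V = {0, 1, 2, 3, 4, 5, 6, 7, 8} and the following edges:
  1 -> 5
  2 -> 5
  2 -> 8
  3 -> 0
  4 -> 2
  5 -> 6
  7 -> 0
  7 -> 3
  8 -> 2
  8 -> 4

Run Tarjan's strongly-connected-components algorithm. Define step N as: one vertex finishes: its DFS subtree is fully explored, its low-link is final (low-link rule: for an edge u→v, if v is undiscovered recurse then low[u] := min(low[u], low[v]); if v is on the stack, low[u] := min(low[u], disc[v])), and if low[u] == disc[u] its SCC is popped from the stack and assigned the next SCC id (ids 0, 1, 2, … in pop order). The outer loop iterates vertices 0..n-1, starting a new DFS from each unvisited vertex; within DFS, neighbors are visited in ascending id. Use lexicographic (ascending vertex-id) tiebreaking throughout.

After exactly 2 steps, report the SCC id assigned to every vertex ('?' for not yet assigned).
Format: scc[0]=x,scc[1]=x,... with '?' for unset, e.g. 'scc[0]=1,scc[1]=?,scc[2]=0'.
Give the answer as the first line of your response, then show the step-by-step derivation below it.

scc[0]=0,scc[1]=?,scc[2]=?,scc[3]=?,scc[4]=?,scc[5]=?,scc[6]=1,scc[7]=?,scc[8]=?

step 1: low=(low[0]=0,low[1]=?,low[2]=?,low[3]=?,low[4]=?,low[5]=?,low[6]=?,low[7]=?,low[8]=?); scc=(scc[0]=0,scc[1]=?,scc[2]=?,scc[3]=?,scc[4]=?,scc[5]=?,scc[6]=?,scc[7]=?,scc[8]=?)
step 2: low=(low[0]=0,low[1]=1,low[2]=?,low[3]=?,low[4]=?,low[5]=2,low[6]=3,low[7]=?,low[8]=?); scc=(scc[0]=0,scc[1]=?,scc[2]=?,scc[3]=?,scc[4]=?,scc[5]=?,scc[6]=1,scc[7]=?,scc[8]=?)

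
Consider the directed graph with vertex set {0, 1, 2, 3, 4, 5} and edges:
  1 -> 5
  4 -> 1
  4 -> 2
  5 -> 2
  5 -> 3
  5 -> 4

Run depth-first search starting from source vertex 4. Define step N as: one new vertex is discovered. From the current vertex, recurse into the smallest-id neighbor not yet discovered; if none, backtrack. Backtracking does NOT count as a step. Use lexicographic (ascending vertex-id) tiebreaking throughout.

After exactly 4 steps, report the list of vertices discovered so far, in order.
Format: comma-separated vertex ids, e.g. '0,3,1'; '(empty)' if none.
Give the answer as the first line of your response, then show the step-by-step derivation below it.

4,1,5,2

step 1: discover 4; path=4; order=4
step 2: discover 1; path=4>1; order=4,1
step 3: discover 5; path=4>1>5; order=4,1,5
step 4: discover 2; path=4>1>5>2; order=4,1,5,2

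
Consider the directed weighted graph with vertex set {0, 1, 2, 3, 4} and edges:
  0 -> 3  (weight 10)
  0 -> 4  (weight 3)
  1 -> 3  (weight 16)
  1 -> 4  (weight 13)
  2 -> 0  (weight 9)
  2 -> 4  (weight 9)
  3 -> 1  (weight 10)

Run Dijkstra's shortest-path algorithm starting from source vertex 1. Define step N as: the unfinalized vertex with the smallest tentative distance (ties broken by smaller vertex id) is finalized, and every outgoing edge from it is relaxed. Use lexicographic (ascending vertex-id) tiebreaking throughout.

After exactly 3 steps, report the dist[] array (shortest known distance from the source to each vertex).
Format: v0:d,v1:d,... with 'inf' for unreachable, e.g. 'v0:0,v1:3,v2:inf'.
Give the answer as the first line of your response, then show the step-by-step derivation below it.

v0:inf,v1:0,v2:inf,v3:16,v4:13

step 1: dist = v0:inf,v1:0,v2:inf,v3:16,v4:13
step 2: dist = v0:inf,v1:0,v2:inf,v3:16,v4:13
step 3: dist = v0:inf,v1:0,v2:inf,v3:16,v4:13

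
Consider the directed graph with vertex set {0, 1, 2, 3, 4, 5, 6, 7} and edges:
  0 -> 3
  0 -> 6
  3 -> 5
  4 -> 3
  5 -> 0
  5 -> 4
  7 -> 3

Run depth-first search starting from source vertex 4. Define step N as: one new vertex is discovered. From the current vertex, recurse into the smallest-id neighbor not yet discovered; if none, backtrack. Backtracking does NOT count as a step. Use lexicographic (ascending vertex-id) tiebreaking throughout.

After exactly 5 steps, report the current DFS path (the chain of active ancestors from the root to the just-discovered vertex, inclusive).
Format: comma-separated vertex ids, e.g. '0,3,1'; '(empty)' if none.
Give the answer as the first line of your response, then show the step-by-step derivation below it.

4,3,5,0,6

step 1: discover 4; path=4; order=4
step 2: discover 3; path=4>3; order=4,3
step 3: discover 5; path=4>3>5; order=4,3,5
step 4: discover 0; path=4>3>5>0; order=4,3,5,0
step 5: discover 6; path=4>3>5>0>6; order=4,3,5,0,6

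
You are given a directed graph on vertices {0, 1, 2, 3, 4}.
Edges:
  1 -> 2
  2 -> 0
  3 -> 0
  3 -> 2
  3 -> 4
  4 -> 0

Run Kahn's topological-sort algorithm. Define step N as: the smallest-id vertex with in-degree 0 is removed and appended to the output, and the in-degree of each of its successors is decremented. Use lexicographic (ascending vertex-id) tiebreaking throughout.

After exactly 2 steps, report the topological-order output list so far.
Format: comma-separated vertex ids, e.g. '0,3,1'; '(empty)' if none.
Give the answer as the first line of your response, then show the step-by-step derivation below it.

1,3

step 1: output 1; order=[1]; indeg=(3,0,1,0,1)
step 2: output 3; order=[1,3]; indeg=(2,0,0,0,0)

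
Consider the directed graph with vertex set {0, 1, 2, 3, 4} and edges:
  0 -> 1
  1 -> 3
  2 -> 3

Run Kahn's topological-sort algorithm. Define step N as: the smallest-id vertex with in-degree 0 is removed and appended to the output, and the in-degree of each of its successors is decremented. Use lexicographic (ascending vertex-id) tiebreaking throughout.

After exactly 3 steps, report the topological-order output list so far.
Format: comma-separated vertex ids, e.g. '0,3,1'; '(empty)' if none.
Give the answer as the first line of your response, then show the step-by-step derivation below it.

0,1,2

step 1: output 0; order=[0]; indeg=(0,0,0,2,0)
step 2: output 1; order=[0,1]; indeg=(0,0,0,1,0)
step 3: output 2; order=[0,1,2]; indeg=(0,0,0,0,0)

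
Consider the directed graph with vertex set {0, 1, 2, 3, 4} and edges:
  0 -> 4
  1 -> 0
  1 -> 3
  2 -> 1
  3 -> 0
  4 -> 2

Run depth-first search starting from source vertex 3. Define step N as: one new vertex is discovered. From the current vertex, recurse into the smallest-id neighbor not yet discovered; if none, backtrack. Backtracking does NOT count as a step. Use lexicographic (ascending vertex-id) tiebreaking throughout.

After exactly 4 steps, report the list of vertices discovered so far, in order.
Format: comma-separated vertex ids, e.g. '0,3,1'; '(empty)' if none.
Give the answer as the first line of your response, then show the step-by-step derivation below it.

3,0,4,2

step 1: discover 3; path=3; order=3
step 2: discover 0; path=3>0; order=3,0
step 3: discover 4; path=3>0>4; order=3,0,4
step 4: discover 2; path=3>0>4>2; order=3,0,4,2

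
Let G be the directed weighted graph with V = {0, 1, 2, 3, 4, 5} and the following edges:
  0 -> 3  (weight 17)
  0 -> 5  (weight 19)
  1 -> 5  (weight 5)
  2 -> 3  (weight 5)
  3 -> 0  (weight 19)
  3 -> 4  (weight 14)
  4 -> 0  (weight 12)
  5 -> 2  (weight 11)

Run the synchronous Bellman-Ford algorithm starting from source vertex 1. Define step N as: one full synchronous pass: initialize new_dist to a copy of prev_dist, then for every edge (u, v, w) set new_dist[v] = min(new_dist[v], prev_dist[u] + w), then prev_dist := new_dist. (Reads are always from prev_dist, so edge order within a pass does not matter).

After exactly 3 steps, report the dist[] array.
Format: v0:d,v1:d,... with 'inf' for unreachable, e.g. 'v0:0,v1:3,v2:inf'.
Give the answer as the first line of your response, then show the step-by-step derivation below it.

v0:inf,v1:0,v2:16,v3:21,v4:inf,v5:5

step 1: dist = v0:inf,v1:0,v2:inf,v3:inf,v4:inf,v5:5
step 2: dist = v0:inf,v1:0,v2:16,v3:inf,v4:inf,v5:5
step 3: dist = v0:inf,v1:0,v2:16,v3:21,v4:inf,v5:5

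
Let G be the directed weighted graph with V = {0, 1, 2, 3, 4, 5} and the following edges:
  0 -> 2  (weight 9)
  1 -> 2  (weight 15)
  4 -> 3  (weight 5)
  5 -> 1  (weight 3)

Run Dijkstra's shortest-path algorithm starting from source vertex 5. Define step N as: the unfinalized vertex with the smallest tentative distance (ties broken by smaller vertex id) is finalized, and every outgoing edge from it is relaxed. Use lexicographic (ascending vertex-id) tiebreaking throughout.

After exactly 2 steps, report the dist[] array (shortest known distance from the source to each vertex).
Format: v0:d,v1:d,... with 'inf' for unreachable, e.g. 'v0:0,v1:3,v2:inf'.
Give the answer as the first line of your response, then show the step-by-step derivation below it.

v0:inf,v1:3,v2:18,v3:inf,v4:inf,v5:0

step 1: dist = v0:inf,v1:3,v2:inf,v3:inf,v4:inf,v5:0
step 2: dist = v0:inf,v1:3,v2:18,v3:inf,v4:inf,v5:0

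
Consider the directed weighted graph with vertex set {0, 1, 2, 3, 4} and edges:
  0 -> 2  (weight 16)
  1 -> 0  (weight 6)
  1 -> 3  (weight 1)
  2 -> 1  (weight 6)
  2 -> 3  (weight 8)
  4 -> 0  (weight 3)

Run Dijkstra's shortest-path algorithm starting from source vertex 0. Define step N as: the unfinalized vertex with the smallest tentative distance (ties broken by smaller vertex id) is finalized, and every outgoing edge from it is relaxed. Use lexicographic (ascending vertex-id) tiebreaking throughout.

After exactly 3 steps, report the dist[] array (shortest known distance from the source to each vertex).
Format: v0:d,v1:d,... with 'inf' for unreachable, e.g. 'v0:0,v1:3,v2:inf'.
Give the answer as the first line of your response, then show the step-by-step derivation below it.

v0:0,v1:22,v2:16,v3:23,v4:inf

step 1: dist = v0:0,v1:inf,v2:16,v3:inf,v4:inf
step 2: dist = v0:0,v1:22,v2:16,v3:24,v4:inf
step 3: dist = v0:0,v1:22,v2:16,v3:23,v4:inf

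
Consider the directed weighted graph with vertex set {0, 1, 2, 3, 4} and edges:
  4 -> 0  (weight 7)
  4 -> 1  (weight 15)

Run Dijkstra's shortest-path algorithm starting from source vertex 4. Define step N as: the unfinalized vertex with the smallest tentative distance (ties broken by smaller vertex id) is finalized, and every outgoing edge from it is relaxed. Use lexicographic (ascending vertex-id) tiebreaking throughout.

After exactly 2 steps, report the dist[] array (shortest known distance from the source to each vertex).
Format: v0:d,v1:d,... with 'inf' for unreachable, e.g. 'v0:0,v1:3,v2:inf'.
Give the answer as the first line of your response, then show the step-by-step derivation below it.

v0:7,v1:15,v2:inf,v3:inf,v4:0

step 1: dist = v0:7,v1:15,v2:inf,v3:inf,v4:0
step 2: dist = v0:7,v1:15,v2:inf,v3:inf,v4:0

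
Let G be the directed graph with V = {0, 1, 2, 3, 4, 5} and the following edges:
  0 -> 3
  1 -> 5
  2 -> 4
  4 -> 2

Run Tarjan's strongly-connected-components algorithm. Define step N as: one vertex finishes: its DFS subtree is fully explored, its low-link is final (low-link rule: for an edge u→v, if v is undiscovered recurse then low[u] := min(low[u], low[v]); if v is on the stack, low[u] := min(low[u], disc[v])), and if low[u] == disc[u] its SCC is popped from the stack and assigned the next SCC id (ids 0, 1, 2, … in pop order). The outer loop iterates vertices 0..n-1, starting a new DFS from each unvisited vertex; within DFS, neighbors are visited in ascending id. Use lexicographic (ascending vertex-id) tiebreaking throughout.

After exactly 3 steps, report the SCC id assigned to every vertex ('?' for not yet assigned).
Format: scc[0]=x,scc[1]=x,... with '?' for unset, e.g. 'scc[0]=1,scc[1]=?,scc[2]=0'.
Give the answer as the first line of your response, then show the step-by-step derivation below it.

scc[0]=1,scc[1]=?,scc[2]=?,scc[3]=0,scc[4]=?,scc[5]=2

step 1: low=(low[0]=0,low[1]=?,low[2]=?,low[3]=1,low[4]=?,low[5]=?); scc=(scc[0]=?,scc[1]=?,scc[2]=?,scc[3]=0,scc[4]=?,scc[5]=?)
step 2: low=(low[0]=0,low[1]=?,low[2]=?,low[3]=1,low[4]=?,low[5]=?); scc=(scc[0]=1,scc[1]=?,scc[2]=?,scc[3]=0,scc[4]=?,scc[5]=?)
step 3: low=(low[0]=0,low[1]=2,low[2]=?,low[3]=1,low[4]=?,low[5]=3); scc=(scc[0]=1,scc[1]=?,scc[2]=?,scc[3]=0,scc[4]=?,scc[5]=2)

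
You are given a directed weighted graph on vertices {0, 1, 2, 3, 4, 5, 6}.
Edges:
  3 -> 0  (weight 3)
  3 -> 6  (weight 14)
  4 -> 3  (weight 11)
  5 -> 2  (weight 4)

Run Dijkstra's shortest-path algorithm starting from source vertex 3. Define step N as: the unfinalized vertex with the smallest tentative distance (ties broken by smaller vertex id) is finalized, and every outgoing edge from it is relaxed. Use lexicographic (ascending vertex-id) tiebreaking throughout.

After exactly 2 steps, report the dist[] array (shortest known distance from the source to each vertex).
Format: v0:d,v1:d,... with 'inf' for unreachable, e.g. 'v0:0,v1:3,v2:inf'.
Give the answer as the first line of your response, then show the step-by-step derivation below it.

v0:3,v1:inf,v2:inf,v3:0,v4:inf,v5:inf,v6:14

step 1: dist = v0:3,v1:inf,v2:inf,v3:0,v4:inf,v5:inf,v6:14
step 2: dist = v0:3,v1:inf,v2:inf,v3:0,v4:inf,v5:inf,v6:14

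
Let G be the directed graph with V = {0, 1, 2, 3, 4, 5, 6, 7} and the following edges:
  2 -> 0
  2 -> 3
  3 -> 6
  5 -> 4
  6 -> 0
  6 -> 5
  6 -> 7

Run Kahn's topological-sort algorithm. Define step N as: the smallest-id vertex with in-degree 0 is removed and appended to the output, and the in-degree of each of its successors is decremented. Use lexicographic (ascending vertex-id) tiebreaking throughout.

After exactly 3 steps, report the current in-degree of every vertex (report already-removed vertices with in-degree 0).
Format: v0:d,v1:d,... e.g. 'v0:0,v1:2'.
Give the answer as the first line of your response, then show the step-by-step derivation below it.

v0:1,v1:0,v2:0,v3:0,v4:1,v5:1,v6:0,v7:1

step 1: output 1; order=[1]; indeg=(2,0,0,1,1,1,1,1)
step 2: output 2; order=[1,2]; indeg=(1,0,0,0,1,1,1,1)
step 3: output 3; order=[1,2,3]; indeg=(1,0,0,0,1,1,0,1)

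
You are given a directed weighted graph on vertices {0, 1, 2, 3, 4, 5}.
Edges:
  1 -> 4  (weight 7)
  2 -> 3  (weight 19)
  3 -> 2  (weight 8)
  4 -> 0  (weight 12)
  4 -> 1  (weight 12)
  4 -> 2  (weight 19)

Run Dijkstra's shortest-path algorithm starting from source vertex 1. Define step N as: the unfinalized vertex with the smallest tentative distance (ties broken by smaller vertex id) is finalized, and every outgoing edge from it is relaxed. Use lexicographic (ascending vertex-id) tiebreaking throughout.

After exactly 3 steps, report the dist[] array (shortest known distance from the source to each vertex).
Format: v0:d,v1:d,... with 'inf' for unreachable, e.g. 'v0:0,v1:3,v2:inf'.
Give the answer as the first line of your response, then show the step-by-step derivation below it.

v0:19,v1:0,v2:26,v3:inf,v4:7,v5:inf

step 1: dist = v0:inf,v1:0,v2:inf,v3:inf,v4:7,v5:inf
step 2: dist = v0:19,v1:0,v2:26,v3:inf,v4:7,v5:inf
step 3: dist = v0:19,v1:0,v2:26,v3:inf,v4:7,v5:inf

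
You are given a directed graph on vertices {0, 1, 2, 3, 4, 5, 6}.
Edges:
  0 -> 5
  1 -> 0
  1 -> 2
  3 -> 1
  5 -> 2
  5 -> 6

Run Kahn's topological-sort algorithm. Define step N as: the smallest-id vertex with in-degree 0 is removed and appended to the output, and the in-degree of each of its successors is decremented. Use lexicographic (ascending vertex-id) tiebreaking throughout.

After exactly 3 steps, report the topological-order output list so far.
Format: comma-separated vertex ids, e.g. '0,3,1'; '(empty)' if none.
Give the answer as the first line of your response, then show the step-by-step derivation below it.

3,1,0

step 1: output 3; order=[3]; indeg=(1,0,2,0,0,1,1)
step 2: output 1; order=[3,1]; indeg=(0,0,1,0,0,1,1)
step 3: output 0; order=[3,1,0]; indeg=(0,0,1,0,0,0,1)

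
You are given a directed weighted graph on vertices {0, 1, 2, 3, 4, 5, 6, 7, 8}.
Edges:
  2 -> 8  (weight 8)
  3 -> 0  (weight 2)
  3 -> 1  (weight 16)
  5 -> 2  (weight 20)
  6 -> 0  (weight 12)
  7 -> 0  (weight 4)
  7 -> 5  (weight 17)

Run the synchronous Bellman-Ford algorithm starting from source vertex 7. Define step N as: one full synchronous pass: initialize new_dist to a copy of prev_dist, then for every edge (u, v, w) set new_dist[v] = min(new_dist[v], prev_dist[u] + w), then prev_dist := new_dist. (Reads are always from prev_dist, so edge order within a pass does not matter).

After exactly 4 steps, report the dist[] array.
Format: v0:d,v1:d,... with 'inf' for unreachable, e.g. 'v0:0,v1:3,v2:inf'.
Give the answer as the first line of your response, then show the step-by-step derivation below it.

v0:4,v1:inf,v2:37,v3:inf,v4:inf,v5:17,v6:inf,v7:0,v8:45

step 1: dist = v0:4,v1:inf,v2:inf,v3:inf,v4:inf,v5:17,v6:inf,v7:0,v8:inf
step 2: dist = v0:4,v1:inf,v2:37,v3:inf,v4:inf,v5:17,v6:inf,v7:0,v8:inf
step 3: dist = v0:4,v1:inf,v2:37,v3:inf,v4:inf,v5:17,v6:inf,v7:0,v8:45
step 4: dist = v0:4,v1:inf,v2:37,v3:inf,v4:inf,v5:17,v6:inf,v7:0,v8:45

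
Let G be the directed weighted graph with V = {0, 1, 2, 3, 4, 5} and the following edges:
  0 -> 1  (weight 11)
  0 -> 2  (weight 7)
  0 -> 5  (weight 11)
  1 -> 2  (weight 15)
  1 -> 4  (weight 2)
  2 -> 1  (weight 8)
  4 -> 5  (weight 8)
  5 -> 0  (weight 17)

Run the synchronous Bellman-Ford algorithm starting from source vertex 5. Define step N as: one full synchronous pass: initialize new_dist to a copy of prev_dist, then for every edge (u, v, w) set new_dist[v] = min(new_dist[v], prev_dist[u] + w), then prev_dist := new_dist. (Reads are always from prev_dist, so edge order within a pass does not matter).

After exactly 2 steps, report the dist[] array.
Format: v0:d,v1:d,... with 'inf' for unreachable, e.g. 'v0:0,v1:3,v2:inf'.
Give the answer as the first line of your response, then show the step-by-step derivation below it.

v0:17,v1:28,v2:24,v3:inf,v4:inf,v5:0

step 1: dist = v0:17,v1:inf,v2:inf,v3:inf,v4:inf,v5:0
step 2: dist = v0:17,v1:28,v2:24,v3:inf,v4:inf,v5:0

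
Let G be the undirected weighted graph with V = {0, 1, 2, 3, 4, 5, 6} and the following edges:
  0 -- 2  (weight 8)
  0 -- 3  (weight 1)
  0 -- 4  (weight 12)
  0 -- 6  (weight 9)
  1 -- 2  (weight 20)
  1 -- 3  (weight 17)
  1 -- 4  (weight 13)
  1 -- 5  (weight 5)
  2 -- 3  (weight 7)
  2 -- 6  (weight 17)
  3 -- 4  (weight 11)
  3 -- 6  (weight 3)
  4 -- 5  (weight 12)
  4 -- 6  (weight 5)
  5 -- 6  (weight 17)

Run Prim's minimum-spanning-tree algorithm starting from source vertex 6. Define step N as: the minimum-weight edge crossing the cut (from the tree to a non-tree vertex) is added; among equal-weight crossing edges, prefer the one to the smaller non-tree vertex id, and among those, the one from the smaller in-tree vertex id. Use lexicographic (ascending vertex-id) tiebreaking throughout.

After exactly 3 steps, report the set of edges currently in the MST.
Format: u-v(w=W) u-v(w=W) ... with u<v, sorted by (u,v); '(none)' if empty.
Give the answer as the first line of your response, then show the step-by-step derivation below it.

0-3(w=1) 3-6(w=3) 4-6(w=5)

step 1: add edge 3-6 (w=3); MST = {3-6(w=3)}
step 2: add edge 0-3 (w=1); MST = {0-3(w=1) 3-6(w=3)}
step 3: add edge 4-6 (w=5); MST = {0-3(w=1) 3-6(w=3) 4-6(w=5)}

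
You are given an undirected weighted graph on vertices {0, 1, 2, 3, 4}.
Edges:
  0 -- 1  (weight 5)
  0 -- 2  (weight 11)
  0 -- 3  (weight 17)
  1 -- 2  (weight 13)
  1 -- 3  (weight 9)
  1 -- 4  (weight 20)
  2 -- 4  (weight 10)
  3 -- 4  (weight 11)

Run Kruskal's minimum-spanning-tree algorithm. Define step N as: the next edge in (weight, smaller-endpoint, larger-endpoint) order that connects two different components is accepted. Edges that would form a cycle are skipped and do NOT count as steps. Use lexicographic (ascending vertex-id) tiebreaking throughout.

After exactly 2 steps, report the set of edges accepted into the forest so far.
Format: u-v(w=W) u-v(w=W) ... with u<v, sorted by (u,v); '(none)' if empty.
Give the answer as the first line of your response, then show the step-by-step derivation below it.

0-1(w=5) 1-3(w=9)

step 1: add edge 0-1 (w=5); MST = {0-1(w=5)}
step 2: add edge 1-3 (w=9); MST = {0-1(w=5) 1-3(w=9)}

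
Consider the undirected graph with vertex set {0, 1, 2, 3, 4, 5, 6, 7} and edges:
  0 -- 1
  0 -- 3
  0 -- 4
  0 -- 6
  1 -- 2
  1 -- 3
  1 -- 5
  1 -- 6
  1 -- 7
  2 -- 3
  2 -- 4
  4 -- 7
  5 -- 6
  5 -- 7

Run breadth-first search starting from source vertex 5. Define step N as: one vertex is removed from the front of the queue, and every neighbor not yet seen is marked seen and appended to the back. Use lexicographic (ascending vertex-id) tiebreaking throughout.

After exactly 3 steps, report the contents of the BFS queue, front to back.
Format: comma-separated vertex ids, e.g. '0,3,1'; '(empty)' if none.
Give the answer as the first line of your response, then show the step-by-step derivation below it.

7,0,2,3

step 1: dequeue 5; queue=[1,6,7]; order=5
step 2: dequeue 1; queue=[6,7,0,2,3]; order=5,1
step 3: dequeue 6; queue=[7,0,2,3]; order=5,1,6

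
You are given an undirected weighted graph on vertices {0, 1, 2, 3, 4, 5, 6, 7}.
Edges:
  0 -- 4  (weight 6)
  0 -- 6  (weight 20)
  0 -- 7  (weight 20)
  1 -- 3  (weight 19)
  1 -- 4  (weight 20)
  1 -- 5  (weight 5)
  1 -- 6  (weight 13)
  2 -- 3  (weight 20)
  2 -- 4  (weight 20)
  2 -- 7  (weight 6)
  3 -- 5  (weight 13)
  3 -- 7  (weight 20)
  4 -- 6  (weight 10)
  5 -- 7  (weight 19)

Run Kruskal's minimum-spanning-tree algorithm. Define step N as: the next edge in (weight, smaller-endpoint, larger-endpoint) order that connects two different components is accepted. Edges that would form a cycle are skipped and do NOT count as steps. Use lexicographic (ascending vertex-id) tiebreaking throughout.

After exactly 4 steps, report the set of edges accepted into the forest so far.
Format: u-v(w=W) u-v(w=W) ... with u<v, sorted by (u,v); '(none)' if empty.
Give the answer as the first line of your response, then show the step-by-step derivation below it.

0-4(w=6) 1-5(w=5) 2-7(w=6) 4-6(w=10)

step 1: add edge 1-5 (w=5); MST = {1-5(w=5)}
step 2: add edge 0-4 (w=6); MST = {0-4(w=6) 1-5(w=5)}
step 3: add edge 2-7 (w=6); MST = {0-4(w=6) 1-5(w=5) 2-7(w=6)}
step 4: add edge 4-6 (w=10); MST = {0-4(w=6) 1-5(w=5) 2-7(w=6) 4-6(w=10)}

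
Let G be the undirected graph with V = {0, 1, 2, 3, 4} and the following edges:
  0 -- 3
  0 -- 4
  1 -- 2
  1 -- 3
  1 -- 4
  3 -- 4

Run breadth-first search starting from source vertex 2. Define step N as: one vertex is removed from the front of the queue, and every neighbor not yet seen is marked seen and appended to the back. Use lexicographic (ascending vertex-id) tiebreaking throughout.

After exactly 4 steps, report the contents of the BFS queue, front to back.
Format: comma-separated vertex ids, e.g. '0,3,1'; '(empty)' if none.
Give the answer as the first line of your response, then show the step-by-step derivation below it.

0

step 1: dequeue 2; queue=[1]; order=2
step 2: dequeue 1; queue=[3,4]; order=2,1
step 3: dequeue 3; queue=[4,0]; order=2,1,3
step 4: dequeue 4; queue=[0]; order=2,1,3,4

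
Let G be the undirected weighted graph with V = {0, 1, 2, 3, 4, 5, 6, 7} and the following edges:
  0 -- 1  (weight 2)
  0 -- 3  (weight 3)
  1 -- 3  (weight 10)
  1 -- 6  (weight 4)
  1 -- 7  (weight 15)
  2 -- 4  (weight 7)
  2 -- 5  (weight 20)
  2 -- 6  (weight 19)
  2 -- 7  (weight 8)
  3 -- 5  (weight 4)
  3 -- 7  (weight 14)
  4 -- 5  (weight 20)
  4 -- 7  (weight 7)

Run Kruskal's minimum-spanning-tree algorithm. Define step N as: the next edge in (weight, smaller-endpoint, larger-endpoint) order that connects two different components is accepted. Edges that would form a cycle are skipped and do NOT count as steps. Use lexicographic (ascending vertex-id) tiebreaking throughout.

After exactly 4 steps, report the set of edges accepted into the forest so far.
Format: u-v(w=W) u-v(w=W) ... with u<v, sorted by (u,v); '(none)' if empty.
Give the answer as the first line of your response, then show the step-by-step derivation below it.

0-1(w=2) 0-3(w=3) 1-6(w=4) 3-5(w=4)

step 1: add edge 0-1 (w=2); MST = {0-1(w=2)}
step 2: add edge 0-3 (w=3); MST = {0-1(w=2) 0-3(w=3)}
step 3: add edge 1-6 (w=4); MST = {0-1(w=2) 0-3(w=3) 1-6(w=4)}
step 4: add edge 3-5 (w=4); MST = {0-1(w=2) 0-3(w=3) 1-6(w=4) 3-5(w=4)}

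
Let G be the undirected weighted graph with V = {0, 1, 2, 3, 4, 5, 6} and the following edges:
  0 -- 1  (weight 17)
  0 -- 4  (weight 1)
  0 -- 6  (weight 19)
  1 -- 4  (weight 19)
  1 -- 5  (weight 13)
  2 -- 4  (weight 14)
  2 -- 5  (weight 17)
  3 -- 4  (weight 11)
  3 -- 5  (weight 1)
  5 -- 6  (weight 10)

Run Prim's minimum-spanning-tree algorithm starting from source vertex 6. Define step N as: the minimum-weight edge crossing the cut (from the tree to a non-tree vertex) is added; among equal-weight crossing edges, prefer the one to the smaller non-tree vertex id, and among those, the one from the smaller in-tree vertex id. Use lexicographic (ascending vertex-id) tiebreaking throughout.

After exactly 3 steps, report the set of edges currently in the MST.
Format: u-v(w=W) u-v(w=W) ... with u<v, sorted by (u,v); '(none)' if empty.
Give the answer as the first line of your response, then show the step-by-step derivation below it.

3-4(w=11) 3-5(w=1) 5-6(w=10)

step 1: add edge 5-6 (w=10); MST = {5-6(w=10)}
step 2: add edge 3-5 (w=1); MST = {3-5(w=1) 5-6(w=10)}
step 3: add edge 3-4 (w=11); MST = {3-4(w=11) 3-5(w=1) 5-6(w=10)}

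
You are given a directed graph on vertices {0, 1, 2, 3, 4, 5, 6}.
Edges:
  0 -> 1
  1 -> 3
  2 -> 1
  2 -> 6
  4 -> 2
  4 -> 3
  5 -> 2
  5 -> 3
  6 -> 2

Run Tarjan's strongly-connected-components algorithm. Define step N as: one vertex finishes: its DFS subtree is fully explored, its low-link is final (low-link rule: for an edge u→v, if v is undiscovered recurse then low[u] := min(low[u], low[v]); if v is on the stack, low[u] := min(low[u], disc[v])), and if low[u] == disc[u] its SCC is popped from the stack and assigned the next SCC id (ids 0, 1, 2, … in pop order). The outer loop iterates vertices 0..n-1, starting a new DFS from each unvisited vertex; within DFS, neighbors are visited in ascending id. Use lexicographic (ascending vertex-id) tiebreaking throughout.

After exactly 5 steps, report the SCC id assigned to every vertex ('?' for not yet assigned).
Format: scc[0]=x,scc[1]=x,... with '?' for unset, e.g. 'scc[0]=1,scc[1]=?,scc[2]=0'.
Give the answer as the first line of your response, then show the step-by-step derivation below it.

scc[0]=2,scc[1]=1,scc[2]=3,scc[3]=0,scc[4]=?,scc[5]=?,scc[6]=3

step 1: low=(low[0]=0,low[1]=1,low[2]=?,low[3]=2,low[4]=?,low[5]=?,low[6]=?); scc=(scc[0]=?,scc[1]=?,scc[2]=?,scc[3]=0,scc[4]=?,scc[5]=?,scc[6]=?)
step 2: low=(low[0]=0,low[1]=1,low[2]=?,low[3]=2,low[4]=?,low[5]=?,low[6]=?); scc=(scc[0]=?,scc[1]=1,scc[2]=?,scc[3]=0,scc[4]=?,scc[5]=?,scc[6]=?)
step 3: low=(low[0]=0,low[1]=1,low[2]=?,low[3]=2,low[4]=?,low[5]=?,low[6]=?); scc=(scc[0]=2,scc[1]=1,scc[2]=?,scc[3]=0,scc[4]=?,scc[5]=?,scc[6]=?)
step 4: low=(low[0]=0,low[1]=1,low[2]=3,low[3]=2,low[4]=?,low[5]=?,low[6]=3); scc=(scc[0]=2,scc[1]=1,scc[2]=?,scc[3]=0,scc[4]=?,scc[5]=?,scc[6]=?)
step 5: low=(low[0]=0,low[1]=1,low[2]=3,low[3]=2,low[4]=?,low[5]=?,low[6]=3); scc=(scc[0]=2,scc[1]=1,scc[2]=3,scc[3]=0,scc[4]=?,scc[5]=?,scc[6]=3)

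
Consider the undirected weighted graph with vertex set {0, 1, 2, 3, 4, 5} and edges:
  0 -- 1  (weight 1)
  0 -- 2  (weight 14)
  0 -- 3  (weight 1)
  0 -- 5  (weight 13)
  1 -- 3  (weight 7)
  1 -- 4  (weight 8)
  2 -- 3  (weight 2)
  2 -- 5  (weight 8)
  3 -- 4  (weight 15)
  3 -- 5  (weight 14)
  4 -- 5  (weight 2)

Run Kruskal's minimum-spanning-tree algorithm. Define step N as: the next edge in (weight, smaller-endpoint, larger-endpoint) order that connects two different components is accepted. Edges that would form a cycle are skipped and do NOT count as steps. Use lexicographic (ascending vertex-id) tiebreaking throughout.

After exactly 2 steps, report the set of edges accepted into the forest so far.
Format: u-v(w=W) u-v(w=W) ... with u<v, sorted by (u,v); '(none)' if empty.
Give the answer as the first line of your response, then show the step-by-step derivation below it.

0-1(w=1) 0-3(w=1)

step 1: add edge 0-1 (w=1); MST = {0-1(w=1)}
step 2: add edge 0-3 (w=1); MST = {0-1(w=1) 0-3(w=1)}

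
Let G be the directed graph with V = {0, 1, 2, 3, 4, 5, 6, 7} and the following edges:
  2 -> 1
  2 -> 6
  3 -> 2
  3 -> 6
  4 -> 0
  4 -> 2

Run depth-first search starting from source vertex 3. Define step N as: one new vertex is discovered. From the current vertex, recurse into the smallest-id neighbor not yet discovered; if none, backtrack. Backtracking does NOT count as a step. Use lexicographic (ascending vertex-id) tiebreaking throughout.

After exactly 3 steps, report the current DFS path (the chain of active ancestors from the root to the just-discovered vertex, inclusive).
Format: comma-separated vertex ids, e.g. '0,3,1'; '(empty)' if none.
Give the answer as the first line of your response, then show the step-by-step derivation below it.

3,2,1

step 1: discover 3; path=3; order=3
step 2: discover 2; path=3>2; order=3,2
step 3: discover 1; path=3>2>1; order=3,2,1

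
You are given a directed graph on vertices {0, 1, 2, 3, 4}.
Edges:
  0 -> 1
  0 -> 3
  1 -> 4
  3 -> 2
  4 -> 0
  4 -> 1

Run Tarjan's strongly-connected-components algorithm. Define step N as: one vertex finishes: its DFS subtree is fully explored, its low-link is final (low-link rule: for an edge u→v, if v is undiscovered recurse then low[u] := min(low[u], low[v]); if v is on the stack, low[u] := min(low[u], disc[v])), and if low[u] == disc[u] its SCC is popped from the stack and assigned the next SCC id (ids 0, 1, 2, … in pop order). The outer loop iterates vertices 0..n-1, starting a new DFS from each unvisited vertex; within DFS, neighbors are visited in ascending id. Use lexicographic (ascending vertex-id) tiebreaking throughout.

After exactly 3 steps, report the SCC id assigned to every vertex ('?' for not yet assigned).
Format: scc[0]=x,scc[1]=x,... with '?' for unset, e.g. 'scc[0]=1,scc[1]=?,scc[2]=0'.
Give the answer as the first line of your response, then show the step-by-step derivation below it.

scc[0]=?,scc[1]=?,scc[2]=0,scc[3]=?,scc[4]=?

step 1: low=(low[0]=0,low[1]=1,low[2]=?,low[3]=?,low[4]=0); scc=(scc[0]=?,scc[1]=?,scc[2]=?,scc[3]=?,scc[4]=?)
step 2: low=(low[0]=0,low[1]=0,low[2]=?,low[3]=?,low[4]=0); scc=(scc[0]=?,scc[1]=?,scc[2]=?,scc[3]=?,scc[4]=?)
step 3: low=(low[0]=0,low[1]=0,low[2]=4,low[3]=3,low[4]=0); scc=(scc[0]=?,scc[1]=?,scc[2]=0,scc[3]=?,scc[4]=?)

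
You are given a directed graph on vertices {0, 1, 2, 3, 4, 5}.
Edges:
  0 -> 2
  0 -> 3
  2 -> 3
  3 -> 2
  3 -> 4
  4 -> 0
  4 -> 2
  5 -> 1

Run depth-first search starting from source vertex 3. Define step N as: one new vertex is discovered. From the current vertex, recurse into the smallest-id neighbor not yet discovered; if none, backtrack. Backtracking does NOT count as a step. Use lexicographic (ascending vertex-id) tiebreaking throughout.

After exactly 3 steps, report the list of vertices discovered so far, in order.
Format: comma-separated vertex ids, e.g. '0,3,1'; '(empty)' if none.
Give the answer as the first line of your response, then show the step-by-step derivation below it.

3,2,4

step 1: discover 3; path=3; order=3
step 2: discover 2; path=3>2; order=3,2
step 3: discover 4; path=3>4; order=3,2,4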